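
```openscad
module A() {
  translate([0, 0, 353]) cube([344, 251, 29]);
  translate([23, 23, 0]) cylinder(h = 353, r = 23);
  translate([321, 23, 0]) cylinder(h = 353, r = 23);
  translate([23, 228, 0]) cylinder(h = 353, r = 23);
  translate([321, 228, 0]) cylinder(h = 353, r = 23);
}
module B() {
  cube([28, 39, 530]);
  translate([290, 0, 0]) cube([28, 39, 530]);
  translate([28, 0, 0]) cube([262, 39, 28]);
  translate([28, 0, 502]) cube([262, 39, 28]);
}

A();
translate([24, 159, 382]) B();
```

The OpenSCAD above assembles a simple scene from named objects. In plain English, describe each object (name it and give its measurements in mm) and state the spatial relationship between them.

A is a simple wooden stool: a rectangular seat 344 mm (x) by 251 mm (y), 29 mm thick, top face at z = 382 mm, on four round legs, each 46 mm in diameter. The legs rest on z = 0, each leg's axis is inset half a diameter from the nearest pair of seat edges (so the leg's bounding box is flush with the corner).

B is a picture frame with a 262×474 mm rectangular opening (x by z) and a uniform 28 mm border on every side. Frame depth is 39 mm along y. It is built from two vertical stiles running the full outside height and two horizontal rails spanning the gap between the stiles.

The picture frame is on top of the stool.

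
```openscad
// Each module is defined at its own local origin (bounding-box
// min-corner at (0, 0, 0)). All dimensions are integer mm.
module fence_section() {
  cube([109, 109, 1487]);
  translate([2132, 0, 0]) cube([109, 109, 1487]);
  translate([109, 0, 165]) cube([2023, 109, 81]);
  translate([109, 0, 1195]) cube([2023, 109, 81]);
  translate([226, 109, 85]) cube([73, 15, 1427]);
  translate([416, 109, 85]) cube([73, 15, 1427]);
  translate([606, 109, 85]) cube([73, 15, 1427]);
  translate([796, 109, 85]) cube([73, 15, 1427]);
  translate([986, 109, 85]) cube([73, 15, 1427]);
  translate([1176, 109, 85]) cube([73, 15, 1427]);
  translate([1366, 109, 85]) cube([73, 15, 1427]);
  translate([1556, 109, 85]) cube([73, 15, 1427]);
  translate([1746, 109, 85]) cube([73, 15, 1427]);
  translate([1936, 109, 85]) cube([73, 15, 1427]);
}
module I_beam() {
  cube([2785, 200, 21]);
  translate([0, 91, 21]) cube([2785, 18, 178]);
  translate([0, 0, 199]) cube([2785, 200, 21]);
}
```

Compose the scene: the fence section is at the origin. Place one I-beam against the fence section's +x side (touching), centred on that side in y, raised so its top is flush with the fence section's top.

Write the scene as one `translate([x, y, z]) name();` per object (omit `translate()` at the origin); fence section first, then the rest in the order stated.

fence_section();
translate([2241, -38, 1292]) I_beam();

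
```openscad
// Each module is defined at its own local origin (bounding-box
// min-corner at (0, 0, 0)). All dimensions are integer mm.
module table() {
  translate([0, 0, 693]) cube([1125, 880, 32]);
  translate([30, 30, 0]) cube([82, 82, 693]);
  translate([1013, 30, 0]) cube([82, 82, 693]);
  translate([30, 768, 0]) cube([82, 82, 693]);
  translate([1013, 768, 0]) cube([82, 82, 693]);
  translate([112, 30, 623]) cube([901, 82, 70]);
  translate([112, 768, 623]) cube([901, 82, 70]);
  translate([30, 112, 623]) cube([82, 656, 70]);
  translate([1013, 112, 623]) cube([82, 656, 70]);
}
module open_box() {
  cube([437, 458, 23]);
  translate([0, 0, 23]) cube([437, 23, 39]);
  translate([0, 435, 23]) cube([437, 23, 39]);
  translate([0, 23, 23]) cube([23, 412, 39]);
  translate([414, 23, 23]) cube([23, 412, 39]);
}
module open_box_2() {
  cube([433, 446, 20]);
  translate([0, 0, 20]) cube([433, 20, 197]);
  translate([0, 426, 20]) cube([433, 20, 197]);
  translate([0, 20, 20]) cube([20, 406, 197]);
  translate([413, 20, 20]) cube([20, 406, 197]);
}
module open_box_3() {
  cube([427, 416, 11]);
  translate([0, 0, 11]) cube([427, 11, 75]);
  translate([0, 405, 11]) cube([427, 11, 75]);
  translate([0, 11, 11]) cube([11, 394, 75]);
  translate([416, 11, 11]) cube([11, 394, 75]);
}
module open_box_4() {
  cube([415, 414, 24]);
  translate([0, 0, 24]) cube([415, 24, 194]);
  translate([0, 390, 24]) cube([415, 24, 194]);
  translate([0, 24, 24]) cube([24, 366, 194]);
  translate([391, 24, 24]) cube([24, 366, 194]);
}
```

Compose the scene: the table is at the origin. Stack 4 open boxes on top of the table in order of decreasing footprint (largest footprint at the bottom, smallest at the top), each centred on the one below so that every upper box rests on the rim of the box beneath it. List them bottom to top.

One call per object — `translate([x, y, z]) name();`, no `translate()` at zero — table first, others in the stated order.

table();
translate([344, 211, 725]) open_box();
translate([346, 217, 787]) open_box_2();
translate([349, 232, 1004]) open_box_3();
translate([355, 233, 1090]) open_box_4();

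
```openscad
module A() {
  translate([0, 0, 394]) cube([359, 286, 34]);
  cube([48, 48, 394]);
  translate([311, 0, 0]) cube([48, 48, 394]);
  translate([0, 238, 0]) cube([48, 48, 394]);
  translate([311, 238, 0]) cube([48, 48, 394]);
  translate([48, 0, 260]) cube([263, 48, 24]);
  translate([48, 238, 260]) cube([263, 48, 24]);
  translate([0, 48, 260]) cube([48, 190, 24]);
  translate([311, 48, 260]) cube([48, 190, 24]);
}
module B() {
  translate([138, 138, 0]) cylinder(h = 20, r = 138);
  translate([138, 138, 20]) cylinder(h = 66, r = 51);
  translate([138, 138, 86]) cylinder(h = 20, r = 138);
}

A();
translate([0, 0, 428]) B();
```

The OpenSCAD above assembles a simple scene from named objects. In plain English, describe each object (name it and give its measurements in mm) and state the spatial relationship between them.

A is a simple wooden stool: a rectangular seat 359 mm (x) by 286 mm (y), 34 mm thick, top face at z = 428 mm, on four square legs, each 48×48 mm in cross-section. The legs rest on z = 0, each flush with a corner of the seat. Four stretchers, 48 mm wide and 24 mm tall, connect adjacent legs with their undersides at z = 260 mm, each running between the inner faces of the legs it joins and aligned with the legs' outer faces on the other axis.

B is a spool: two coaxial disc flanges of radius 138 mm and thickness 20 mm, joined by a core cylinder of radius 51 mm and height 66 mm. The lower flange rests on z = 0 and the three cylinders share a vertical axis.

The spool is on top of the stool.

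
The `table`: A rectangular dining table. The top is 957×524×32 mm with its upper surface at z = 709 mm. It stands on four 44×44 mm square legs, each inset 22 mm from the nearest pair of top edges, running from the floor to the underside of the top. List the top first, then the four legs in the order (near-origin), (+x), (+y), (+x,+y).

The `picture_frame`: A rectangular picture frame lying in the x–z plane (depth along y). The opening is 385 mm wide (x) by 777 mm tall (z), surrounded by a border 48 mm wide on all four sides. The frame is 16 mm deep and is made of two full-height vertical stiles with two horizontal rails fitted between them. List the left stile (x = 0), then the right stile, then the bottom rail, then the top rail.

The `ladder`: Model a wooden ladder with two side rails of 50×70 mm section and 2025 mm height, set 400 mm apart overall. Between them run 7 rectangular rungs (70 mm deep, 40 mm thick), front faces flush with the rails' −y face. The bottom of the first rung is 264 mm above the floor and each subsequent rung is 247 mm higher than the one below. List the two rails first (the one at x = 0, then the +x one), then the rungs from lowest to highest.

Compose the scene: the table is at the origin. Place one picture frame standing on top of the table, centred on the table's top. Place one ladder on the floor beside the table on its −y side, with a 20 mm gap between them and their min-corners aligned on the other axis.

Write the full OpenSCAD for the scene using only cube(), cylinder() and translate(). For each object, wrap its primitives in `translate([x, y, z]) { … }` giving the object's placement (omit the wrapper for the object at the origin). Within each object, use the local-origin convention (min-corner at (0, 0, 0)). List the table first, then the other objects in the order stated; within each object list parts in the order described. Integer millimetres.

translate([0, 0, 677]) cube([957, 524, 32]);
translate([22, 22, 0]) cube([44, 44, 677]);
translate([891, 22, 0]) cube([44, 44, 677]);
translate([22, 458, 0]) cube([44, 44, 677]);
translate([891, 458, 0]) cube([44, 44, 677]);
translate([238, 254, 709]) {
  cube([48, 16, 873]);
  translate([433, 0, 0]) cube([48, 16, 873]);
  translate([48, 0, 0]) cube([385, 16, 48]);
  translate([48, 0, 825]) cube([385, 16, 48]);
}
translate([0, -90, 0]) {
  cube([50, 70, 2025]);
  translate([350, 0, 0]) cube([50, 70, 2025]);
  translate([50, 0, 264]) cube([300, 70, 40]);
  translate([50, 0, 511]) cube([300, 70, 40]);
  translate([50, 0, 758]) cube([300, 70, 40]);
  translate([50, 0, 1005]) cube([300, 70, 40]);
  translate([50, 0, 1252]) cube([300, 70, 40]);
  translate([50, 0, 1499]) cube([300, 70, 40]);
  translate([50, 0, 1746]) cube([300, 70, 40]);
}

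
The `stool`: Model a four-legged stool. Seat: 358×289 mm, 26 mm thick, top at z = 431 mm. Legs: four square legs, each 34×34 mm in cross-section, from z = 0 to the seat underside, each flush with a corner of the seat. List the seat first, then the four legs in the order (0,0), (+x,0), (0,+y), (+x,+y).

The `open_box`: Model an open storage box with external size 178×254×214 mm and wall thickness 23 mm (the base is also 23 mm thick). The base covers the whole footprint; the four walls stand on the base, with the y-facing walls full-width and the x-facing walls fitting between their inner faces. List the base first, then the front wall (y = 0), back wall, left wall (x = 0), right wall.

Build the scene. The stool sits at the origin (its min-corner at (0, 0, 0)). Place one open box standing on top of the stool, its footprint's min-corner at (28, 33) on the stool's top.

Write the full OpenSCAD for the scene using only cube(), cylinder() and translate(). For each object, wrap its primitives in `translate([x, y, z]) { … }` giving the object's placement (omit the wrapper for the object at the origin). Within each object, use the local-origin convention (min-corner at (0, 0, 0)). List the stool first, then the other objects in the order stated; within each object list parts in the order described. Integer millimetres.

translate([0, 0, 405]) cube([358, 289, 26]);
cube([34, 34, 405]);
translate([324, 0, 0]) cube([34, 34, 405]);
translate([0, 255, 0]) cube([34, 34, 405]);
translate([324, 255, 0]) cube([34, 34, 405]);
translate([28, 33, 431]) {
  cube([178, 254, 23]);
  translate([0, 0, 23]) cube([178, 23, 191]);
  translate([0, 231, 23]) cube([178, 23, 191]);
  translate([0, 23, 23]) cube([23, 208, 191]);
  translate([155, 23, 23]) cube([23, 208, 191]);
}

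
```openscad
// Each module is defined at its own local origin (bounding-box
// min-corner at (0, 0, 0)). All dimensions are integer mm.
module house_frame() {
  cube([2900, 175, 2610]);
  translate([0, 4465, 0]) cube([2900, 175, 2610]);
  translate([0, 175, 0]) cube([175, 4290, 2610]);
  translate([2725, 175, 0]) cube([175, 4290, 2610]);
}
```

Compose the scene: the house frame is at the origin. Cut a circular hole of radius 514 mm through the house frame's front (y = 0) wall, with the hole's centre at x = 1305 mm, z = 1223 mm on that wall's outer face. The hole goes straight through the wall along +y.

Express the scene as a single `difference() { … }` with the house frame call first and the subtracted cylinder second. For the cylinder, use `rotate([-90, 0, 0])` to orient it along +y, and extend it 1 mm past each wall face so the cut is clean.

difference() {
  house_frame();
  translate([1305, -1, 1223]) rotate([-90, 0, 0]) cylinder(h = 177, r = 514);
}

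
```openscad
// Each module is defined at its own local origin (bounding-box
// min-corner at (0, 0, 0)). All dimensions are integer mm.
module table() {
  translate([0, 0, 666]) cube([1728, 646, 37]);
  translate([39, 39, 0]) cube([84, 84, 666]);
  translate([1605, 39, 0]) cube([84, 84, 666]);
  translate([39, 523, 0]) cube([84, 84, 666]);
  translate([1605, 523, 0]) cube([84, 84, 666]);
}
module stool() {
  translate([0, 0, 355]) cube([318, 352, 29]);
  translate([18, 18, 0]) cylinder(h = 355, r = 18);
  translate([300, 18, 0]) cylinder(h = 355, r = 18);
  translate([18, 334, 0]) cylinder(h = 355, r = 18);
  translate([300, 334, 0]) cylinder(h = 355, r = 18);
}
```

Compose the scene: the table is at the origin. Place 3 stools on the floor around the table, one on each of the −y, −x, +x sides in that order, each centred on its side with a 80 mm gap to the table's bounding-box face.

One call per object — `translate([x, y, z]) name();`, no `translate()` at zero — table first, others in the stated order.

table();
translate([705, -432, 0]) stool();
translate([-398, 147, 0]) stool();
translate([1808, 147, 0]) stool();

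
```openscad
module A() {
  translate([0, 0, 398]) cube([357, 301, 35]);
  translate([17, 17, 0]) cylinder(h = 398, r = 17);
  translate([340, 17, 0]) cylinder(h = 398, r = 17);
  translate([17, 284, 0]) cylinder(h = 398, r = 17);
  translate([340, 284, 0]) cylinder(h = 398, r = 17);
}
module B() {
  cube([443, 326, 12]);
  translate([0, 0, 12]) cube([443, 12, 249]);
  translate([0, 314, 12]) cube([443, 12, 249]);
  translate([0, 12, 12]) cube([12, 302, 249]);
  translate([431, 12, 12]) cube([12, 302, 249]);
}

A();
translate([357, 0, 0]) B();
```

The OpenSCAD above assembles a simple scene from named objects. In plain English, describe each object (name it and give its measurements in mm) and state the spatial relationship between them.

A is a simple wooden stool: a rectangular seat 357 mm (x) by 301 mm (y), 35 mm thick, top face at z = 433 mm, on four round legs, each 34 mm in diameter. The legs rest on z = 0, each leg's axis is inset half a diameter from the nearest pair of seat edges (so the leg's bounding box is flush with the corner).

B is an open storage box with external size 443×326×261 mm and wall thickness 12 mm (the base is also 12 mm thick). The base covers the whole footprint; the four walls stand on the base, with the y-facing walls full-width and the x-facing walls fitting between their inner faces.

The open box is against the stool's +x side, with their −y faces flush.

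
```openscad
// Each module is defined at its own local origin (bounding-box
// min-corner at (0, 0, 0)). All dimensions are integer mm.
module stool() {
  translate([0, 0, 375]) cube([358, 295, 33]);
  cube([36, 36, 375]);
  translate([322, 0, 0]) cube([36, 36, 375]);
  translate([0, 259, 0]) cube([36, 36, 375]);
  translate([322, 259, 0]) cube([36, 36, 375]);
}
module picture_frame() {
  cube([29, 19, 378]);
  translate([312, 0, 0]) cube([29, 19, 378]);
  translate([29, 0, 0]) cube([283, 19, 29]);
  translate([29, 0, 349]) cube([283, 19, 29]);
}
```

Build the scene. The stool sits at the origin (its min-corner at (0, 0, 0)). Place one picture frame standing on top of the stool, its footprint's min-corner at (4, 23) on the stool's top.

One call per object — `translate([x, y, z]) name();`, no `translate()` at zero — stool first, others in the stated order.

stool();
translate([4, 23, 408]) picture_frame();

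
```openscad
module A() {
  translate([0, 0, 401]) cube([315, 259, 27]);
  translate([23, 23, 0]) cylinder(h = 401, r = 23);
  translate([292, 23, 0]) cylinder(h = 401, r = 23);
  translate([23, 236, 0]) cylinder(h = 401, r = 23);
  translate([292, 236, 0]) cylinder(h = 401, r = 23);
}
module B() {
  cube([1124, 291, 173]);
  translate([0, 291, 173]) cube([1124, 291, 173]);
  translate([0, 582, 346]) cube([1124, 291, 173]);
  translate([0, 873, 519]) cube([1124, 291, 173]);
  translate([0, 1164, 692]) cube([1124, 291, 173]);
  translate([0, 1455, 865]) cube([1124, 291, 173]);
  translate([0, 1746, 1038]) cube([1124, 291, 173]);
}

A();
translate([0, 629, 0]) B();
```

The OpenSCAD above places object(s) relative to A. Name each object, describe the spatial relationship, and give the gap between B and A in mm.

A is a stool. B is a staircase. The staircase is on the floor beside the stool on its +y side. The gap between the staircase and the stool is 370 mm.

The staircase's nearest face is 370 mm from the stool's +y face.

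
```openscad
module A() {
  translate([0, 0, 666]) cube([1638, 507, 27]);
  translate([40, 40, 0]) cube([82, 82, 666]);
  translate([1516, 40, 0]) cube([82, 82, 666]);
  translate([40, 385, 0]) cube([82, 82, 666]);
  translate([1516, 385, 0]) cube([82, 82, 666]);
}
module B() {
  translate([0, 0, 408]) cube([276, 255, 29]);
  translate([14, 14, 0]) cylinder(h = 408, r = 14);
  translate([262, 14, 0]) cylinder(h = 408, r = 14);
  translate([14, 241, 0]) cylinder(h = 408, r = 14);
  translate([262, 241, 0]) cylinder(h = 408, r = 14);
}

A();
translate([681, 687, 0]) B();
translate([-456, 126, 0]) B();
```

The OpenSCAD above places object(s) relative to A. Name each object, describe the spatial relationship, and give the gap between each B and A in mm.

A is a table. B is a stool. Two stools sit around the table at the +y, −x sides. The gap between each stool and the table is 180 mm.

Each stool's nearest face is 180 mm from the table's bounding box.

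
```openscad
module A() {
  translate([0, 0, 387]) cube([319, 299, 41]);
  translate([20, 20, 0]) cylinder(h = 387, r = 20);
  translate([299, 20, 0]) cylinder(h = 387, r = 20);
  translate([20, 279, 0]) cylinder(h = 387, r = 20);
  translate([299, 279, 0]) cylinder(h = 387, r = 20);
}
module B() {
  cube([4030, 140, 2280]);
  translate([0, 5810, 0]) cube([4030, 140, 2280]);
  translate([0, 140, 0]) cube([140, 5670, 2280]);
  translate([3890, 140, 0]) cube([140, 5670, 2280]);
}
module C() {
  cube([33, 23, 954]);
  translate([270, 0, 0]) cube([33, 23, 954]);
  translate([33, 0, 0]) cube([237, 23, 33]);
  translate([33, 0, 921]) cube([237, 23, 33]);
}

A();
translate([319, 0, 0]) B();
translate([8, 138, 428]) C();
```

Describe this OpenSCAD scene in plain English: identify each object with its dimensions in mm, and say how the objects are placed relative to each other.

A is a four-legged stool. The seat is 319×299 mm, 41 mm thick, top at z = 428 mm. It stands on four round legs, each 40 mm in diameter, from z = 0 to the seat underside, each leg's axis is inset half a diameter from the nearest pair of seat edges (so the leg's bounding box is flush with the corner).

B is a box-shaped house frame (walls only): outside footprint 4030×5950 mm, wall height 2280 mm, wall thickness 140 mm. The two y-facing walls run the full x-width; the two x-facing walls fit between the inner faces of the y-facing walls.

C is a picture frame with a 237×888 mm rectangular opening (x by z) and a uniform 33 mm border on every side. Frame depth is 23 mm along y. It is built from two vertical stiles running the full outside height and two horizontal rails spanning the gap between the stiles.

The house frame is against the stool's +x side, with their −y faces flush. The picture frame is on top of the stool, centred.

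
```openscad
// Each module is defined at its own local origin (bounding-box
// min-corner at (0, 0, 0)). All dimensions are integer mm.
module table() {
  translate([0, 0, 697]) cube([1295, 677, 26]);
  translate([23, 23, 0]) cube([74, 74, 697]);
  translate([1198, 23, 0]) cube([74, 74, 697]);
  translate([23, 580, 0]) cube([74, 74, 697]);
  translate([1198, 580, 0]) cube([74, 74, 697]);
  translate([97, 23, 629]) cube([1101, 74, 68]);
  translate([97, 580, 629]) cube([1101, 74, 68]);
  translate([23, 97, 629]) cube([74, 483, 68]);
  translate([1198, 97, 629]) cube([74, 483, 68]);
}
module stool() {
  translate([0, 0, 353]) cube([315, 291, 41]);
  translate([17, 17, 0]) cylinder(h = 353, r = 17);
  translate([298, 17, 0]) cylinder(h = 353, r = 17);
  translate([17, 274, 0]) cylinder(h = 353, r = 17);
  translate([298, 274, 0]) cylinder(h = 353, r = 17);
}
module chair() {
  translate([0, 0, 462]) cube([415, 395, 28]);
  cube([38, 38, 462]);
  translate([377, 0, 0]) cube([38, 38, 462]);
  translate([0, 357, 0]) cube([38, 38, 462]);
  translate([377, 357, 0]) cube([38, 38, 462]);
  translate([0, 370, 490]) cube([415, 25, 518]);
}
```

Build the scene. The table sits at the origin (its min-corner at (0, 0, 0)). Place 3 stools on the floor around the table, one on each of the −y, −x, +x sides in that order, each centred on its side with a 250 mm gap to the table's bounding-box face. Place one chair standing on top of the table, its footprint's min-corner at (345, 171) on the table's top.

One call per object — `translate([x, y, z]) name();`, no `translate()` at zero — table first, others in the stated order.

table();
translate([490, -541, 0]) stool();
translate([-565, 193, 0]) stool();
translate([1545, 193, 0]) stool();
translate([345, 171, 723]) chair();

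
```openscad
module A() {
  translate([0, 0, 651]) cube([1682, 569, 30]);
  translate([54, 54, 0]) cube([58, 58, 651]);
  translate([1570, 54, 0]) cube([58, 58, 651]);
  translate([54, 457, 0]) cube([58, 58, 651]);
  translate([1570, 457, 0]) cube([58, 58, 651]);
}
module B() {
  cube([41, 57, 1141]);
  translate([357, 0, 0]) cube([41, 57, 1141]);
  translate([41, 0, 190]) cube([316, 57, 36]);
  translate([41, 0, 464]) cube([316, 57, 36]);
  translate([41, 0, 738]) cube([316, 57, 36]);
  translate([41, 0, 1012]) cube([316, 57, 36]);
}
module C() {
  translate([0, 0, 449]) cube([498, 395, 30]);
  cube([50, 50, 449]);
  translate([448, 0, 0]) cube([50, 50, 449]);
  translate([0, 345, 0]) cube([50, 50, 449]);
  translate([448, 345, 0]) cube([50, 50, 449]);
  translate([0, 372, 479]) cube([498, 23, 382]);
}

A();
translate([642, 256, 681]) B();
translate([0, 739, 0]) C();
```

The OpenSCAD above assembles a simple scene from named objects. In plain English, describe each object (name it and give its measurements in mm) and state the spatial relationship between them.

A is a table: top 1682 mm (x) × 569 mm (y), 30 mm thick, upper face at z = 681 mm, on four 58×58 mm square legs, each inset 54 mm from the nearest pair of top edges, running from z = 0 to the bottom of the top.

B is a wooden ladder with two side rails of 41×57 mm section and 1141 mm height, set 398 mm apart overall. Between them run 4 rectangular rungs (57 mm deep, 36 mm thick), front faces flush with the rails' −y face. The bottom of the first rung is 190 mm above the floor and each subsequent rung is 274 mm higher than the one below.

C is a chair: 498×395 mm seat, 30 mm thick, top at z = 479 mm, on four 50 mm square corner legs flush with the seat edges. A 23 mm thick backrest slab spans the full seat width, extending 382 mm above the seat top, its back face flush with the seat's +y edge.

The ladder is on top of the table, centred. The chair is on the floor beside the table on its +y side.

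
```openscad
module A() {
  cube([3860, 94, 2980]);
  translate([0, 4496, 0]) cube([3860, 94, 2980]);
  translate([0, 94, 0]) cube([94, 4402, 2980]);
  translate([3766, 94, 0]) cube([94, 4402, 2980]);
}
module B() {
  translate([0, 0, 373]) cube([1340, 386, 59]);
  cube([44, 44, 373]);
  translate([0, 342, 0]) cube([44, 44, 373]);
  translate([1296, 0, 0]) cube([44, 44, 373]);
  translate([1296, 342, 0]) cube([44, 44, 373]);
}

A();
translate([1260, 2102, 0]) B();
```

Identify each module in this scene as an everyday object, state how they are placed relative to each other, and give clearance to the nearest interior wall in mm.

Clearances: x = 1166, y = 2008; minimum 1166 mm.

A is a house frame. B is a bench. The bench sits inside the house frame, centred. The clearance to the nearest interior wall is 1166 mm.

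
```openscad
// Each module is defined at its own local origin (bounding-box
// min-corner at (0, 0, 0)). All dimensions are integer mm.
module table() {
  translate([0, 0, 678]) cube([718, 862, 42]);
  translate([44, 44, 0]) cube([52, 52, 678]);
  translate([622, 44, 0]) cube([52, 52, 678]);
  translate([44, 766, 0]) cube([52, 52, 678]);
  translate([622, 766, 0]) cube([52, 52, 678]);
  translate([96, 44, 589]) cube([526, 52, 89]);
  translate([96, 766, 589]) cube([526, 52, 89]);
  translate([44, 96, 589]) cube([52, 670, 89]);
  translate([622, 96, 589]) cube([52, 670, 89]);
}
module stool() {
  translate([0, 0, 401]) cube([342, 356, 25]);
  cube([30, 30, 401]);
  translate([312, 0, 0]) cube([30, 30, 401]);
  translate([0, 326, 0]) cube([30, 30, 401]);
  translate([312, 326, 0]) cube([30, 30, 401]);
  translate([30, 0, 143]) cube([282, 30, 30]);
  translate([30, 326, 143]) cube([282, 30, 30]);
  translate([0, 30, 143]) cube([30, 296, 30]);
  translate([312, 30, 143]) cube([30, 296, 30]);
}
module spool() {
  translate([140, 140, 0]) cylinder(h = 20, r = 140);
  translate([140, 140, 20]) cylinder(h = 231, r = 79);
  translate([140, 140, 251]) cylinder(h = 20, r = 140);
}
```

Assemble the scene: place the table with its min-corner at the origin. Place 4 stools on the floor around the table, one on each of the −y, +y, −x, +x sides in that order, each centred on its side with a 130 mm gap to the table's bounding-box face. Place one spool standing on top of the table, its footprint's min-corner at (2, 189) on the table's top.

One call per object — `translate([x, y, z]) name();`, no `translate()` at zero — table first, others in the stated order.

table();
translate([188, -486, 0]) stool();
translate([188, 992, 0]) stool();
translate([-472, 253, 0]) stool();
translate([848, 253, 0]) stool();
translate([2, 189, 720]) spool();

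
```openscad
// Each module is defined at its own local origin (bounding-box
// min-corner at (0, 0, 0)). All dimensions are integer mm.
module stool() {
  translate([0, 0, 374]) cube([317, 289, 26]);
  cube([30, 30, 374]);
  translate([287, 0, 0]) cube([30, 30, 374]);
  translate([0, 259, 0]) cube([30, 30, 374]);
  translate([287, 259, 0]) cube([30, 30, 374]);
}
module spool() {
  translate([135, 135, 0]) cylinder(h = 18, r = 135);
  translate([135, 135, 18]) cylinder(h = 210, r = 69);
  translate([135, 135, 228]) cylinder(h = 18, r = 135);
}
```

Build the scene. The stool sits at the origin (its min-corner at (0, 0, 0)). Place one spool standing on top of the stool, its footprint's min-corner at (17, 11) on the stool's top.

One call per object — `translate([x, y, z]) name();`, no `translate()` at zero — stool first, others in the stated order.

stool();
translate([17, 11, 400]) spool();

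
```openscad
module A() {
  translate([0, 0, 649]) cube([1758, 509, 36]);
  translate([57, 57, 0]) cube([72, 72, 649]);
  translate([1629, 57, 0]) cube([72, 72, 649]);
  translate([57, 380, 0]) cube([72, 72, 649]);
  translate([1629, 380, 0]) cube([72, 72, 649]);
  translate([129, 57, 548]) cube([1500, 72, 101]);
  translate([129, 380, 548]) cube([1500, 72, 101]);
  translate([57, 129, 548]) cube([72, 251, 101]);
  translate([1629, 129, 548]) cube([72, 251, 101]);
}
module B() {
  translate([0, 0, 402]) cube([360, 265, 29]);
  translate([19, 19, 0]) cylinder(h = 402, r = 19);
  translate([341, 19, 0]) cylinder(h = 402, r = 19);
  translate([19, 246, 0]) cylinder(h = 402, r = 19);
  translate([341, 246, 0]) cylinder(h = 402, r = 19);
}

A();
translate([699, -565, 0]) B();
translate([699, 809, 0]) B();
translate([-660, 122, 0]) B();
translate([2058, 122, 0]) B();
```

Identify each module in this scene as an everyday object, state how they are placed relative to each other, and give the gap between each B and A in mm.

Each stool's nearest face is 300 mm from the table's bounding box.

A is a table. B is a stool. Four stools sit around the table at the −y, +y, −x, +x sides. The gap between each stool and the table is 300 mm.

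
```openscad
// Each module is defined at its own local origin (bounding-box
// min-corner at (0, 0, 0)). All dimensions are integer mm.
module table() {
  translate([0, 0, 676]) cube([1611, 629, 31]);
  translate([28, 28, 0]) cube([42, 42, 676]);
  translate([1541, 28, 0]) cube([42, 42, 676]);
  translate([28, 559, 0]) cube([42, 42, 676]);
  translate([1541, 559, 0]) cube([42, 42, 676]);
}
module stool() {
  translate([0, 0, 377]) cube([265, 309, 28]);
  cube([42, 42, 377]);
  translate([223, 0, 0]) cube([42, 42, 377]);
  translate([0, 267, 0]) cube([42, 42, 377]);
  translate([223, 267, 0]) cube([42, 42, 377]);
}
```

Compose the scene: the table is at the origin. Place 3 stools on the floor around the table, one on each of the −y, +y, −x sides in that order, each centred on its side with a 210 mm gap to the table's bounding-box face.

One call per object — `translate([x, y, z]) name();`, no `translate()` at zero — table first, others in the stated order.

table();
translate([673, -519, 0]) stool();
translate([673, 839, 0]) stool();
translate([-475, 160, 0]) stool();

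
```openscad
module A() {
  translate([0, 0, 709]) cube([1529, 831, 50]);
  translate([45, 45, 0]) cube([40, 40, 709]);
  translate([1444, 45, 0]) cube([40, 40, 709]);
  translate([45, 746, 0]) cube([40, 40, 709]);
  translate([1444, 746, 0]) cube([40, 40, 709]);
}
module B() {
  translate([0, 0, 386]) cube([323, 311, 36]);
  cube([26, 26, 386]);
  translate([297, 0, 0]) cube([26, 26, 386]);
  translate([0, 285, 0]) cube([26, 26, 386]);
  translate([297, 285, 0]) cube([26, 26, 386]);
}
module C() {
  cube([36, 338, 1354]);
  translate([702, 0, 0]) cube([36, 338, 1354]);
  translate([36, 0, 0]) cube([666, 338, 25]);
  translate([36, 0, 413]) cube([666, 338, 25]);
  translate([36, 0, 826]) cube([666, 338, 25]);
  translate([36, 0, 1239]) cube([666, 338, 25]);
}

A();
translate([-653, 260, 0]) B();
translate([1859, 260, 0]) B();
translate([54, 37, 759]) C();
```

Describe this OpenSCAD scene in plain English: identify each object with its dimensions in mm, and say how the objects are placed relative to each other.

A is a table with a 1529×831 mm rectangular top, 50 mm thick, top surface at z = 759 mm, supported by four 40×40 mm square legs, each inset 45 mm from the nearest pair of top edges, running from the floor.

B is a four-legged stool. The seat is a 323×311×36 mm slab whose top surface is at z = 422 mm; four square legs, each 26×26 mm in cross-section, run from the floor (z = 0) to the underside of the seat, each flush with a corner of the seat.

C is a bookshelf 738 mm wide overall, 338 mm deep and 1354 mm tall. The two sides are 36 mm thick vertical panels. 4 horizontal shelves of 25 mm thickness span between the inner faces of the sides; the lowest shelf sits on the floor and shelves are stacked with a clear vertical gap of 388 mm between each pair.

Two stools sit around the table at the −x, +x sides. The bookshelf is on top of the table.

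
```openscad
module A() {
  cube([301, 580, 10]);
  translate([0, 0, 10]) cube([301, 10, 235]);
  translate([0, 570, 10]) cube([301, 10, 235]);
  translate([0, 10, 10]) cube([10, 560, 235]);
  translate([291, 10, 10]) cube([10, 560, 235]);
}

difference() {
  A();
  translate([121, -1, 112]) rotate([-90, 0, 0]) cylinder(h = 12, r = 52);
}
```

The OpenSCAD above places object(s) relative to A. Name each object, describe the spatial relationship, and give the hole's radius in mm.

A is an open box. The open box has a circular hole through its front wall. The hole's radius is 52 mm.

The subtracted cylinder has r = 52 mm.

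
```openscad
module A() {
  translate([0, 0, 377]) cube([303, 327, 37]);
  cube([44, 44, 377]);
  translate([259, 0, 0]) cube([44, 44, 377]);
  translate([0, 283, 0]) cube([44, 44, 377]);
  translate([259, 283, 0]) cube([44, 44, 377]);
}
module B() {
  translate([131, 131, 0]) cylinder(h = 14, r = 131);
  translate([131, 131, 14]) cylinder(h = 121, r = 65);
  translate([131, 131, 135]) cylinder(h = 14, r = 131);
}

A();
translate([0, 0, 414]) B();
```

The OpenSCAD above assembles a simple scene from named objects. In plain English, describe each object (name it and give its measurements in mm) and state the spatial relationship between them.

A is a four-legged stool. The seat is a 303×327×37 mm slab whose top surface is at z = 414 mm; four square legs, each 44×44 mm in cross-section, run from the floor (z = 0) to the underside of the seat, each flush with a corner of the seat.

B is a spool: two coaxial disc flanges of radius 131 mm and thickness 14 mm, joined by a core cylinder of radius 65 mm and height 121 mm. The lower flange rests on z = 0 and the three cylinders share a vertical axis.

The spool is on top of the stool.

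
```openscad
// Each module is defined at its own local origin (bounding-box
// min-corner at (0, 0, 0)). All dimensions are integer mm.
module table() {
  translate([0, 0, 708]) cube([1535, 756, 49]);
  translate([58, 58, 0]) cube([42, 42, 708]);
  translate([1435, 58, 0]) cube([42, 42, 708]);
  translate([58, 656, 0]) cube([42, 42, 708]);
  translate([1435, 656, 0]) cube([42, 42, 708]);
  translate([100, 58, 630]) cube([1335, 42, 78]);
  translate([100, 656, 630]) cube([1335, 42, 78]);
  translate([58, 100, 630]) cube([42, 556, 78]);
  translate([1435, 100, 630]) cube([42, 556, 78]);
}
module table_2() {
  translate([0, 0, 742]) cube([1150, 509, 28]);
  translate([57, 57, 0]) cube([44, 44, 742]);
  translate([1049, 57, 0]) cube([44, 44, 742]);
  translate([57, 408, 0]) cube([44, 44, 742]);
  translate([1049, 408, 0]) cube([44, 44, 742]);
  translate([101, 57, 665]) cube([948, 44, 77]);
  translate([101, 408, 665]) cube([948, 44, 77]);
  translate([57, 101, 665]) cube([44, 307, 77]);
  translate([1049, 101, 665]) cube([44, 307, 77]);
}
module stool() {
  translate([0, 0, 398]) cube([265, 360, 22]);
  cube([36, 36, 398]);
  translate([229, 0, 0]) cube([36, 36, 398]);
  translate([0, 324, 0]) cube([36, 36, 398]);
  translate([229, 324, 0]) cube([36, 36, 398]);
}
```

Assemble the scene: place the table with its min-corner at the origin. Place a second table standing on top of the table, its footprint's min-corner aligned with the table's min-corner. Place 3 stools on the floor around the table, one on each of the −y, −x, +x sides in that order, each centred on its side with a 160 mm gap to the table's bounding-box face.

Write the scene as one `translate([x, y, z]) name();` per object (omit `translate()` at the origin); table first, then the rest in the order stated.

table();
translate([0, 0, 757]) table_2();
translate([635, -520, 0]) stool();
translate([-425, 198, 0]) stool();
translate([1695, 198, 0]) stool();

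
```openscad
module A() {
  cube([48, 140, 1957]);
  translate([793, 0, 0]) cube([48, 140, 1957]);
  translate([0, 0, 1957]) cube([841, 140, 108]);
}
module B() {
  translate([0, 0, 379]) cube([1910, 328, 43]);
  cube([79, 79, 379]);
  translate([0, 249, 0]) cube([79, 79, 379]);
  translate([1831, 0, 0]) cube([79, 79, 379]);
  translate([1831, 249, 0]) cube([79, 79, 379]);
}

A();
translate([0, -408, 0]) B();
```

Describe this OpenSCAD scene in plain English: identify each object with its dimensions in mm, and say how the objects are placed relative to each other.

A is a rectangular door frame: two vertical jambs of 48×140 mm section, 1957 mm tall, with a clear opening 745 mm wide between their inner faces. A header 108 mm tall and 140 mm deep lies on top of the jambs and spans the full outside width.

B is a long wooden bench with a 1910 mm (x) × 328 mm (y) seat, 43 mm thick, its top surface 422 mm above the floor. Four 79 mm square legs at the seat corners, flush with the edges, run from z = 0 to the seat underside.

The bench is on the floor beside the door frame on its −y side.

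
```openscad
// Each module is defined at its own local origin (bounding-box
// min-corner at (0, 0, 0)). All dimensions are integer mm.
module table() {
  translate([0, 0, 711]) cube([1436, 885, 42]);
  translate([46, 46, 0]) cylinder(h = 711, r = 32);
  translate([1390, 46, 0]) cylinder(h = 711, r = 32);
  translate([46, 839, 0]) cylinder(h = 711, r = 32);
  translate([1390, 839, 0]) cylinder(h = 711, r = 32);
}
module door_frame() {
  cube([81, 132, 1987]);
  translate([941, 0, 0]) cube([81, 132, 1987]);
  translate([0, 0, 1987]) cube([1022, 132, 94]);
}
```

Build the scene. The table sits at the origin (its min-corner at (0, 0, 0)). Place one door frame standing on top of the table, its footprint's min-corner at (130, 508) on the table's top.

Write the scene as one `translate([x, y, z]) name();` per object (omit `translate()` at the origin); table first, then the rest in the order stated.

table();
translate([130, 508, 753]) door_frame();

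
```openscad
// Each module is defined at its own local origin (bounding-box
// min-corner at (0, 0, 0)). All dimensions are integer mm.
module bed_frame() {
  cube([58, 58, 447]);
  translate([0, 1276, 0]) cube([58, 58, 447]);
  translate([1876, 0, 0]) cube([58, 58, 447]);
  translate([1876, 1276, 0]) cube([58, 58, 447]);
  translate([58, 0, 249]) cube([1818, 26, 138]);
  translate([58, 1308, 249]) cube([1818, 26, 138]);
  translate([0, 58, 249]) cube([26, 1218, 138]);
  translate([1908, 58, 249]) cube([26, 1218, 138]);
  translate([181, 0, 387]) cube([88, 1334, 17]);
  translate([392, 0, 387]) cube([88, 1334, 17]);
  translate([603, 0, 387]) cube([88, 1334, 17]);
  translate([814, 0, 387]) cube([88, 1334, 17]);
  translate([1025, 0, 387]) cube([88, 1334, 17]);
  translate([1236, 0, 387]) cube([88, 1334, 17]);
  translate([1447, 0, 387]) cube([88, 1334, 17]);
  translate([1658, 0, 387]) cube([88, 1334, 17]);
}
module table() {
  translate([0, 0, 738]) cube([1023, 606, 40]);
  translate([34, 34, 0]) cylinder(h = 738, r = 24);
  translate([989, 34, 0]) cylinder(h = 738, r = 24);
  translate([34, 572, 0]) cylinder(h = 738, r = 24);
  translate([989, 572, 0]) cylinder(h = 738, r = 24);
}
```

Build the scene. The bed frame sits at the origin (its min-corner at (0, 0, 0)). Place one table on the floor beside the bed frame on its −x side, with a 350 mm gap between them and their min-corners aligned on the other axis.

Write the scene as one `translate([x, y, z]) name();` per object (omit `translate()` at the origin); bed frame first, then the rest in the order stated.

bed_frame();
translate([-1373, 0, 0]) table();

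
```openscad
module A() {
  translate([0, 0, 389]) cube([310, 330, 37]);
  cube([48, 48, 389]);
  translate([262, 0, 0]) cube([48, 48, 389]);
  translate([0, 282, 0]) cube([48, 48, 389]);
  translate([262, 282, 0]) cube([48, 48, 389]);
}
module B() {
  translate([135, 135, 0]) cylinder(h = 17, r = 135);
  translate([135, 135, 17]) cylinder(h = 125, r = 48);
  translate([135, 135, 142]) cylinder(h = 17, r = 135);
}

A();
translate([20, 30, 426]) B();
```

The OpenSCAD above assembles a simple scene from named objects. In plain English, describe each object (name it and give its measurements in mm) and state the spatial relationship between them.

A is a four-legged stool. The seat is 310×330 mm, 37 mm thick, top at z = 426 mm. It stands on four square legs, each 48×48 mm in cross-section, from z = 0 to the seat underside, each flush with a corner of the seat.

B is a spool: two coaxial disc flanges of radius 135 mm and thickness 17 mm, joined by a core cylinder of radius 48 mm and height 125 mm. The lower flange rests on z = 0 and the three cylinders share a vertical axis.

The spool is on top of the stool, centred.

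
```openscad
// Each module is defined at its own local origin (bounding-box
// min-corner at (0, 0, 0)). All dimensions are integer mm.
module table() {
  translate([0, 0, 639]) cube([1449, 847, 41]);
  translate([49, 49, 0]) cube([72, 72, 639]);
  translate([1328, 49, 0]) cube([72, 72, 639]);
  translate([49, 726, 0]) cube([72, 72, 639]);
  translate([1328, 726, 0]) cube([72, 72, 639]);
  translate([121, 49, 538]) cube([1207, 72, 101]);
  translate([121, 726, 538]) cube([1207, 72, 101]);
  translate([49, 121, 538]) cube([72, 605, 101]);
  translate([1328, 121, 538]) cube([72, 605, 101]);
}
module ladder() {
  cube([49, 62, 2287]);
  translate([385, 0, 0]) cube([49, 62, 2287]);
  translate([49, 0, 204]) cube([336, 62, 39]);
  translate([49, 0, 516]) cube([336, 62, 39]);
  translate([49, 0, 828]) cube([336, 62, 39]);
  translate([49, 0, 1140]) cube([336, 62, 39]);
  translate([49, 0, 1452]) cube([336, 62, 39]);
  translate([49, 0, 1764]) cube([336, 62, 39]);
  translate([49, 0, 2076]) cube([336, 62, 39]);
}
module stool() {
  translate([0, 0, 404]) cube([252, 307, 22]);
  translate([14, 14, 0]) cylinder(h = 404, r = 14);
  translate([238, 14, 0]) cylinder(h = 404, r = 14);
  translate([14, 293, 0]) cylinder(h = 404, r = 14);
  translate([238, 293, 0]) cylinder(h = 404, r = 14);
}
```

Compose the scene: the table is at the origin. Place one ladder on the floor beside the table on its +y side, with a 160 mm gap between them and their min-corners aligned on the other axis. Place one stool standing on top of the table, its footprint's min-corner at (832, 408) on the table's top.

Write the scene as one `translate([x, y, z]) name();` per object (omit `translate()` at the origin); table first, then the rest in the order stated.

table();
translate([0, 1007, 0]) ladder();
translate([832, 408, 680]) stool();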